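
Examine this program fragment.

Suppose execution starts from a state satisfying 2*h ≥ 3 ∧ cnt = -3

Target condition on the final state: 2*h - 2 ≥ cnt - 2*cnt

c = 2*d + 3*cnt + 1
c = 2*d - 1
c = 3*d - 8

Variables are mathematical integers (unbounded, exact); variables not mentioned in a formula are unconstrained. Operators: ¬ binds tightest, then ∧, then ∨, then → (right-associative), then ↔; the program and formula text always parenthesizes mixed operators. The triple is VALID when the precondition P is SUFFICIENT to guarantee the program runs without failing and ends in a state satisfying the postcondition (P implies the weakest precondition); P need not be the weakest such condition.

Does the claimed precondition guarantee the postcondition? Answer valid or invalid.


Working backward. After the program, the postcondition 2*h - 2 ≥ cnt - 2*cnt must hold; in canonical form it is cnt + 2*h ≥ 2.
Before c := 3*d - 8: cnt + 2*h ≥ 2
Before c := 2*d - 1: cnt + 2*h ≥ 2
Before c := 2*d + 3*cnt + 1: cnt + 2*h ≥ 2
The weakest precondition is cnt + 2*h ≥ 2.
Check whether 2*h ≥ 3 ∧ cnt = -3 implies it.
Countermodel: at the initial state cnt = -3, h = 2, the precondition holds but the weakest precondition fails.
Answer: invalid


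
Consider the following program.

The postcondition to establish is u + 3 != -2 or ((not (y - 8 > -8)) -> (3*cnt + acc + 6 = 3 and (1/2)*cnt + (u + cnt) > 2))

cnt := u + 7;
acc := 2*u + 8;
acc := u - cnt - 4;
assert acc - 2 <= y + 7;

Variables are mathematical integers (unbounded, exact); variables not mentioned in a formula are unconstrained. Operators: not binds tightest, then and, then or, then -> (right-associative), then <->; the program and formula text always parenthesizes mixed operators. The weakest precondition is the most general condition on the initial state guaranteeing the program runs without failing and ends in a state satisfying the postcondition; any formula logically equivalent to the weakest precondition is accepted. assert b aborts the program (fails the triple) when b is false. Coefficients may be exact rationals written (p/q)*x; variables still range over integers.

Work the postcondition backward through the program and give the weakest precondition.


Working backward. After the program, the postcondition u + 3 != -2 or ((not (y - 8 > -8)) -> (3*cnt + acc + 6 = 3 and (1/2)*cnt + (u + cnt) > 2)) must hold; in canonical form it is u != -5 or ((not (y > 0)) -> (acc + 3*cnt = -3 and (3/2)*cnt + u > 2)).
Before assert acc - 2 <= y + 7: acc <= y + 9 and (u != -5 or ((not (y > 0)) -> (acc + 3*cnt = -3 and (3/2)*cnt + u > 2)))
Before acc := u - cnt - 4: u <= cnt + y + 13 and (u != -5 or ((not (y > 0)) -> (2*cnt + u = 1 and (3/2)*cnt + u > 2)))
Before acc := 2*u + 8: u <= cnt + y + 13 and (u != -5 or ((not (y > 0)) -> (2*cnt + u = 1 and (3/2)*cnt + u > 2)))
Before cnt := u + 7: y >= -20 and (u != -5 or ((not (y > 0)) -> (3*u = -13 and (5/2)*u > -17/2)))
Answer: WP = y >= -20 and (u != -5 or ((not (y > 0)) -> (3*u = -13 and (5/2)*u > -17/2)))


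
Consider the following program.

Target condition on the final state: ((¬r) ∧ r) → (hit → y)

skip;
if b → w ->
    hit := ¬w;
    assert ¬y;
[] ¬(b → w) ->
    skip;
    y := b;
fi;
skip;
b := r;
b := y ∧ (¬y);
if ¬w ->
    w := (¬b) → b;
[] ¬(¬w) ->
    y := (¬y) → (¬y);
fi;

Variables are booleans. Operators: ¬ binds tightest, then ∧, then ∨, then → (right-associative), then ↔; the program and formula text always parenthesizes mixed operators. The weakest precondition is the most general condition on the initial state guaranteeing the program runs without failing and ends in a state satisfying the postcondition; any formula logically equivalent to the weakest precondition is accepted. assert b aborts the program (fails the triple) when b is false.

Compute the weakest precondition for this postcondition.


Working backward. After the program, the postcondition ((¬r) ∧ r) → (hit → y) must hold; in canonical form it is true.
Then branch requires true; else branch requires true.
Before the if: true
Before b := y ∧ (¬y): true
Before b := r: true
Before skip: true
Then branch requires ¬y; else branch requires true.
Before the if: (b → w) → (¬y)
Before skip: (b → w) → (¬y)
Answer: WP = (b → w) → (¬y)


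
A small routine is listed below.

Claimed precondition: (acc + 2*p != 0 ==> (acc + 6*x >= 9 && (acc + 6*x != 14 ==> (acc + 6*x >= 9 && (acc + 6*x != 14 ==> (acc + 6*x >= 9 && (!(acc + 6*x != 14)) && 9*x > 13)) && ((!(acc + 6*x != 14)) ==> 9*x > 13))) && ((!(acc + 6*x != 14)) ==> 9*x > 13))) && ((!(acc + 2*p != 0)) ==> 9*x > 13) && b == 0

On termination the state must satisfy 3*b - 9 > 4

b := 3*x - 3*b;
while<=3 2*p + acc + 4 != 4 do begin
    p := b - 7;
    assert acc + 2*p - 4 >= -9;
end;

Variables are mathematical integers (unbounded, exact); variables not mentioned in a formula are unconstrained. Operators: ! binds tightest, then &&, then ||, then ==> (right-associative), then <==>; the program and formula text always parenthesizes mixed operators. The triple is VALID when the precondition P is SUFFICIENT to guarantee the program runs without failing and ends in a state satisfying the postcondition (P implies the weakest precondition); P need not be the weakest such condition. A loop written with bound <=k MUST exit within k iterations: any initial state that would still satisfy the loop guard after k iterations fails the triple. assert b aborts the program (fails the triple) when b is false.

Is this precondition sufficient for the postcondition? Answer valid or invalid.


Working backward. After the program, the postcondition 3*b - 9 > 4 must hold; in canonical form it is 3*b > 13.
Before the loop (bound <=3), unroll the exhaustion recursion (WP_0 = exit-now case; WP_j = one more guarded iteration, up to j = 3):
  WP_0: (!(acc + 2*p != 0)) && 3*b > 13
  WP_1: (acc + 2*p != 0 ==> (acc + 2*b >= 9 && (!(acc + 2*b != 14)) && 3*b > 13)) && ((!(acc + 2*p != 0)) ==> 3*b > 13)
  WP_2: (acc + 2*p != 0 ==> (acc + 2*b >= 9 && (acc + 2*b != 14 ==> (acc + 2*b >= 9 && (!(acc + 2*b != 14)) && 3*b > 13)) && ((!(acc + 2*b != 14)) ==> 3*b > 13))) && ((!(acc + 2*p != 0)) ==> 3*b > 13)
  WP_3: (acc + 2*p != 0 ==> (acc + 2*b >= 9 && (acc + 2*b != 14 ==> (acc + 2*b >= 9 && (acc + 2*b != 14 ==> (acc + 2*b >= 9 && (!(acc + 2*b != 14)) && 3*b > 13)) && ((!(acc + 2*b != 14)) ==> 3*b > 13))) && ((!(acc + 2*b != 14)) ==> 3*b > 13))) && ((!(acc + 2*p != 0)) ==> 3*b > 13)
So before the loop: (acc + 2*p != 0 ==> (acc + 2*b >= 9 && (acc + 2*b != 14 ==> (acc + 2*b >= 9 && (acc + 2*b != 14 ==> (acc + 2*b >= 9 && (!(acc + 2*b != 14)) && 3*b > 13)) && ((!(acc + 2*b != 14)) ==> 3*b > 13))) && ((!(acc + 2*b != 14)) ==> 3*b > 13))) && ((!(acc + 2*p != 0)) ==> 3*b > 13)
Before b := 3*x - 3*b: (acc + 2*p != 0 ==> (acc + 6*x >= 6*b + 9 && (acc + 6*x != 6*b + 14 ==> (acc + 6*x >= 6*b + 9 && (acc + 6*x != 6*b + 14 ==> (acc + 6*x >= 6*b + 9 && (!(acc + 6*x != 6*b + 14)) && 9*x > 9*b + 13)) && ((!(acc + 6*x != 6*b + 14)) ==> 9*x > 9*b + 13))) && ((!(acc + 6*x != 6*b + 14)) ==> 9*x > 9*b + 13))) && ((!(acc + 2*p != 0)) ==> 9*x > 9*b + 13)
The weakest precondition is (acc + 2*p != 0 ==> (acc + 6*x >= 6*b + 9 && (acc + 6*x != 6*b + 14 ==> (acc + 6*x >= 6*b + 9 && (acc + 6*x != 6*b + 14 ==> (acc + 6*x >= 6*b + 9 && (!(acc + 6*x != 6*b + 14)) && 9*x > 9*b + 13)) && ((!(acc + 6*x != 6*b + 14)) ==> 9*x > 9*b + 13))) && ((!(acc + 6*x != 6*b + 14)) ==> 9*x > 9*b + 13))) && ((!(acc + 2*p != 0)) ==> 9*x > 9*b + 13).
Check whether (acc + 2*p != 0 ==> (acc + 6*x >= 9 && (acc + 6*x != 14 ==> (acc + 6*x >= 9 && (acc + 6*x != 14 ==> (acc + 6*x >= 9 && (!(acc + 6*x != 14)) && 9*x > 13)) && ((!(acc + 6*x != 14)) ==> 9*x > 13))) && ((!(acc + 6*x != 14)) ==> 9*x > 13))) && ((!(acc + 2*p != 0)) ==> 9*x > 13) && b == 0 implies it.
Every state satisfying the precondition satisfies the weakest precondition: the implication holds.
Answer: valid


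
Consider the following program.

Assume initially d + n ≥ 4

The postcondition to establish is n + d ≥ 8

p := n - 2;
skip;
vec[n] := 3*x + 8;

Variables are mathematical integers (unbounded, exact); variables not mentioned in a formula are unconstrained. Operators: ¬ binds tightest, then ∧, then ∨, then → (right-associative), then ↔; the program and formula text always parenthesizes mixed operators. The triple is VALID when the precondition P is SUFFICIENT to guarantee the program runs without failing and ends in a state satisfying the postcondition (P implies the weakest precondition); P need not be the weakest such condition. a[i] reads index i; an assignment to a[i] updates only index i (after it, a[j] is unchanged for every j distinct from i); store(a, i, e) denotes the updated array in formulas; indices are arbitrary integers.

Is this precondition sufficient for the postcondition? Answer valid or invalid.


Working backward. After the program, the postcondition n + d ≥ 8 must hold; in canonical form it is d + n ≥ 8.
Before vec[n] := 3*x + 8: d + n ≥ 8
Before skip: d + n ≥ 8
Before p := n - 2: d + n ≥ 8
The weakest precondition is d + n ≥ 8.
Check whether d + n ≥ 4 implies it.
Countermodel: at the initial state d = 4, n = 0, the precondition holds but the weakest precondition fails.
Answer: invalid


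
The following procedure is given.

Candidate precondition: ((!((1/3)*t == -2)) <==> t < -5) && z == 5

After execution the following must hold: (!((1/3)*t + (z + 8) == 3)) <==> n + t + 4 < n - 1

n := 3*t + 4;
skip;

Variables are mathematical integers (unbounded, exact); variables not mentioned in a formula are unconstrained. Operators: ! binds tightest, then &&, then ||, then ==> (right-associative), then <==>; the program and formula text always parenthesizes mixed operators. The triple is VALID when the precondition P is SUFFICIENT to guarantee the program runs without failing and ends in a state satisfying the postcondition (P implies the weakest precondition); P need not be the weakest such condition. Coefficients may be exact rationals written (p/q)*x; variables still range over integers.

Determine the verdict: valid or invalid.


Working backward. After the program, the postcondition (!((1/3)*t + (z + 8) == 3)) <==> n + t + 4 < n - 1 must hold; in canonical form it is (!((1/3)*t + z == -5)) <==> t < -5.
Before skip: (!((1/3)*t + z == -5)) <==> t < -5
Before n := 3*t + 4: (!((1/3)*t + z == -5)) <==> t < -5
The weakest precondition is (!((1/3)*t + z == -5)) <==> t < -5.
Check whether ((!((1/3)*t == -2)) <==> t < -5) && z == 5 implies it.
Countermodel: at the initial state t = -30, z = 5, the precondition holds but the weakest precondition fails.
Answer: invalid


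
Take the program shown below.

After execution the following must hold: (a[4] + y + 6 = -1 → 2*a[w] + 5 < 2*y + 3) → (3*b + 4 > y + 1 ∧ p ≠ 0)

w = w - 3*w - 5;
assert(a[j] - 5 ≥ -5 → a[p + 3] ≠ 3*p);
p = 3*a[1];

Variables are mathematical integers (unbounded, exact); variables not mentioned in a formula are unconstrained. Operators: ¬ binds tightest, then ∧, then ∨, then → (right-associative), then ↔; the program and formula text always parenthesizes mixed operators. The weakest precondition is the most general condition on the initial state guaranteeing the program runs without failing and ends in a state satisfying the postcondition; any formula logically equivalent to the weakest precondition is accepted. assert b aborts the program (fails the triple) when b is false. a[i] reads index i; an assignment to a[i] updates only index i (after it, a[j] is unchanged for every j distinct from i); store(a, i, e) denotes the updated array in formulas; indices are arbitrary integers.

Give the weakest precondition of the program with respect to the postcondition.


Working backward. After the program, the postcondition (a[4] + y + 6 = -1 → 2*a[w] + 5 < 2*y + 3) → (3*b + 4 > y + 1 ∧ p ≠ 0) must hold; in canonical form it is (a[4] + y = -7 → 2*a[w] < 2*y - 2) → (3*b > y - 3 ∧ p ≠ 0).
Before p := 3*a[1]: (a[4] + y = -7 → 2*a[w] < 2*y - 2) → (3*b > y - 3 ∧ 3*a[1] ≠ 0)
Before assert a[j] - 5 ≥ -5 → a[p + 3] ≠ 3*p: (a[j] ≥ 0 → a[p + 3] ≠ 3*p) ∧ ((a[4] + y = -7 → 2*a[w] < 2*y - 2) → (3*b > y - 3 ∧ 3*a[1] ≠ 0))
Before w := w - 3*w - 5: (a[j] ≥ 0 → a[p + 3] ≠ 3*p) ∧ ((a[4] + y = -7 → 2*a[-2*w - 5] < 2*y - 2) → (3*b > y - 3 ∧ 3*a[1] ≠ 0))
Answer: WP = (a[j] ≥ 0 → a[p + 3] ≠ 3*p) ∧ ((a[4] + y = -7 → 2*a[-2*w - 5] < 2*y - 2) → (3*b > y - 3 ∧ 3*a[1] ≠ 0))


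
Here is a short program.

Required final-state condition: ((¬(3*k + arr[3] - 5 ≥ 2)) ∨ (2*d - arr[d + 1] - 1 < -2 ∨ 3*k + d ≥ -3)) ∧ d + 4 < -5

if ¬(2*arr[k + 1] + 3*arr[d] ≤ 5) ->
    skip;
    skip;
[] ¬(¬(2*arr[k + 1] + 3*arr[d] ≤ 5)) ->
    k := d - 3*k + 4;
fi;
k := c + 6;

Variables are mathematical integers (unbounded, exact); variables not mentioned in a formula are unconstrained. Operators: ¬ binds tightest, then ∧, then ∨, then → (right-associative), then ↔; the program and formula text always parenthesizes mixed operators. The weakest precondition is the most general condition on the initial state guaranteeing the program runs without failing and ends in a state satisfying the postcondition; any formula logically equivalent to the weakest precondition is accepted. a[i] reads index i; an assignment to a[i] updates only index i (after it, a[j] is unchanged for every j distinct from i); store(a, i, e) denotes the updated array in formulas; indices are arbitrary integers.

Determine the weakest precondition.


Working backward. After the program, the postcondition ((¬(3*k + arr[3] - 5 ≥ 2)) ∨ (2*d - arr[d + 1] - 1 < -2 ∨ 3*k + d ≥ -3)) ∧ d + 4 < -5 must hold; in canonical form it is ((¬(arr[3] + 3*k ≥ 7)) ∨ 2*d < arr[d + 1] - 1 ∨ d + 3*k ≥ -3) ∧ d < -9.
Before k := c + 6: ((¬(arr[3] + 3*c ≥ -11)) ∨ 2*d < arr[d + 1] - 1 ∨ 3*c + d ≥ -21) ∧ d < -9
Then branch requires ((¬(arr[3] + 3*c ≥ -11)) ∨ 2*d < arr[d + 1] - 1 ∨ 3*c + d ≥ -21) ∧ d < -9; else branch requires ((¬(arr[3] + 3*c ≥ -11)) ∨ 2*d < arr[d + 1] - 1 ∨ 3*c + d ≥ -21) ∧ d < -9.
Before the if: ((¬(2*arr[k + 1] + 3*arr[d] ≤ 5)) → (((¬(arr[3] + 3*c ≥ -11)) ∨ 2*d < arr[d + 1] - 1 ∨ 3*c + d ≥ -21) ∧ d < -9)) ∧ (2*arr[k + 1] + 3*arr[d] ≤ 5 → (((¬(arr[3] + 3*c ≥ -11)) ∨ 2*d < arr[d + 1] - 1 ∨ 3*c + d ≥ -21) ∧ d < -9))
Answer: WP = ((¬(2*arr[k + 1] + 3*arr[d] ≤ 5)) → (((¬(arr[3] + 3*c ≥ -11)) ∨ 2*d < arr[d + 1] - 1 ∨ 3*c + d ≥ -21) ∧ d < -9)) ∧ (2*arr[k + 1] + 3*arr[d] ≤ 5 → (((¬(arr[3] + 3*c ≥ -11)) ∨ 2*d < arr[d + 1] - 1 ∨ 3*c + d ≥ -21) ∧ d < -9))


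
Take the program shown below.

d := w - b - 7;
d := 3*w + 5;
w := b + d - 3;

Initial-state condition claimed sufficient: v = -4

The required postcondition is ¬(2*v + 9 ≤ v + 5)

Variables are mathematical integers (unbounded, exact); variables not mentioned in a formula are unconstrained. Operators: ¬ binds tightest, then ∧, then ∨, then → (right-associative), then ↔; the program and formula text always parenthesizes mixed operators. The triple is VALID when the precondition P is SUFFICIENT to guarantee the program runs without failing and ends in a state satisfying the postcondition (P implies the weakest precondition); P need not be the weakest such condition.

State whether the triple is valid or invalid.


Working backward. After the program, the postcondition ¬(2*v + 9 ≤ v + 5) must hold; in canonical form it is ¬(v ≤ -4).
Before w := b + d - 3: ¬(v ≤ -4)
Before d := 3*w + 5: ¬(v ≤ -4)
Before d := w - b - 7: ¬(v ≤ -4)
The weakest precondition is ¬(v ≤ -4).
Check whether v = -4 implies it.
Countermodel: at the initial state v = -4, the precondition holds but the weakest precondition fails.
Answer: invalid


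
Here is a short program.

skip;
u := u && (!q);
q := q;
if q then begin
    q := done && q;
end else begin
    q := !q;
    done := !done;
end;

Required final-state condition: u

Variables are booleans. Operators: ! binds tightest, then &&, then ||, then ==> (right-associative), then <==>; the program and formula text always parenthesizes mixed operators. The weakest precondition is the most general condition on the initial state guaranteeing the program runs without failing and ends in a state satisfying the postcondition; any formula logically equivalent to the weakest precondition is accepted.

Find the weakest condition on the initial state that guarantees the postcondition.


Working backward. After the program, u must hold.
Then branch requires u; else branch requires u.
Before the if: (q ==> u) && ((!q) ==> u)
Before q := q: (q ==> u) && ((!q) ==> u)
Before u := u && (!q): (q ==> (u && (!q))) && ((!q) ==> (u && (!q)))
Before skip: (q ==> (u && (!q))) && ((!q) ==> (u && (!q)))
Answer: WP = (q ==> (u && (!q))) && ((!q) ==> (u && (!q)))


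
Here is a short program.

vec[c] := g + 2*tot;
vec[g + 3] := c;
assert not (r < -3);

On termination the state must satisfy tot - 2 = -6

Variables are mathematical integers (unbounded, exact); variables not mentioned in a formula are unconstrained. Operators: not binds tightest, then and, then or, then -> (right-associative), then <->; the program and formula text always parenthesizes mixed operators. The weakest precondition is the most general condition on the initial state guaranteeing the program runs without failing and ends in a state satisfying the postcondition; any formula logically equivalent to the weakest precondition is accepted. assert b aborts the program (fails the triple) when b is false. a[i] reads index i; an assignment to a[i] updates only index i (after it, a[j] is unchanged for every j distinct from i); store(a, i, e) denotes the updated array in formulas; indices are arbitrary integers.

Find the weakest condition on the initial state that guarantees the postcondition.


Working backward. After the program, the postcondition tot - 2 = -6 must hold; in canonical form it is tot = -4.
Before assert not (r < -3): (not (r < -3)) and tot = -4
Before vec[g + 3] := c: (not (r < -3)) and tot = -4
Before vec[c] := g + 2*tot: (not (r < -3)) and tot = -4
Answer: WP = (not (r < -3)) and tot = -4


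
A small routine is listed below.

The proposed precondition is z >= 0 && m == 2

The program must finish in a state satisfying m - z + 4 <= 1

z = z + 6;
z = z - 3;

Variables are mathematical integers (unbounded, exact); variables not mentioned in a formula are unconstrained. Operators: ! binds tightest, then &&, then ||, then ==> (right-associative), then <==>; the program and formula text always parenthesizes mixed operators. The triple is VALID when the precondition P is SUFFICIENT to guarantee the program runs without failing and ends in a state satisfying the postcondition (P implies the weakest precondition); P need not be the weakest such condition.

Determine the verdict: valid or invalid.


Working backward. After the program, the postcondition m - z + 4 <= 1 must hold; in canonical form it is m <= z - 3.
Before z := z - 3: m <= z - 6
Before z := z + 6: m <= z
The weakest precondition is m <= z.
Check whether z >= 0 && m == 2 implies it.
Countermodel: at the initial state m = 2, z = 0, the precondition holds but the weakest precondition fails.
Answer: invalid


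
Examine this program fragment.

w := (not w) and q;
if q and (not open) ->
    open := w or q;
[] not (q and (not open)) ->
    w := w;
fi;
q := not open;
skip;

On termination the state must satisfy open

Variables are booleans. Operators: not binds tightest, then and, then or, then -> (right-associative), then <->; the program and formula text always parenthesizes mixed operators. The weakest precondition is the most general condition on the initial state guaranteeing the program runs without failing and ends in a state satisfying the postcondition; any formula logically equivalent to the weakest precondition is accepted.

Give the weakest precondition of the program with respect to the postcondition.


Working backward. After the program, open must hold.
Before skip: open
Before q := not open: open
Then branch requires w or q; else branch requires open.
Before the if: ((q and (not open)) -> (w or q)) and ((not (q and (not open))) -> open)
Before w := (not w) and q: ((q and (not open)) -> (((not w) and q) or q)) and ((not (q and (not open))) -> open)
Answer: WP = ((q and (not open)) -> (((not w) and q) or q)) and ((not (q and (not open))) -> open)


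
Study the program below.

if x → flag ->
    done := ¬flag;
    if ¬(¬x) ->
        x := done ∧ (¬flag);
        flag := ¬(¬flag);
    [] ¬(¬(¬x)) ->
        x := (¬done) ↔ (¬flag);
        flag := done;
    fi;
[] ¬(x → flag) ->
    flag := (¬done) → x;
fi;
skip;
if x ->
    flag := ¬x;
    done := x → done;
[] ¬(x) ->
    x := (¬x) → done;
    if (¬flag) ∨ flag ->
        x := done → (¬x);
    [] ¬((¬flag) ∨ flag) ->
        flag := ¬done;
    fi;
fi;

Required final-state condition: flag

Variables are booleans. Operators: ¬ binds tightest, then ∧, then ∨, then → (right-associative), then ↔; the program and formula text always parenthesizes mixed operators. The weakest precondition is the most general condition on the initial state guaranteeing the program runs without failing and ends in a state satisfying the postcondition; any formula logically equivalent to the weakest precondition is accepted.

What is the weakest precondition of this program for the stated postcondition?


Working backward. After the program, flag must hold.
Then branch requires ¬x; else branch requires flag.
Before the if: (x → (¬x)) ∧ ((¬x) → flag)
Before skip: (x → (¬x)) ∧ ((¬x) → flag)
Then branch requires (x → ((¬flag) → flag)) ∧ ((¬x) → (((flag ↔ (¬flag)) → (¬(flag ↔ (¬flag)))) ∧ ((¬(flag ↔ (¬flag))) → (¬flag)))); else branch requires (x → (¬x)) ∧ ((¬x) → ((¬done) → x)).
Before the if: ((x → flag) → ((x → ((¬flag) → flag)) ∧ ((¬x) → (((flag ↔ (¬flag)) → (¬(flag ↔ (¬flag)))) ∧ ((¬(flag ↔ (¬flag))) → (¬flag)))))) ∧ ((¬(x → flag)) → ((x → (¬x)) ∧ ((¬x) → ((¬done) → x))))
Answer: WP = ((x → flag) → ((x → ((¬flag) → flag)) ∧ ((¬x) → (((flag ↔ (¬flag)) → (¬(flag ↔ (¬flag)))) ∧ ((¬(flag ↔ (¬flag))) → (¬flag)))))) ∧ ((¬(x → flag)) → ((x → (¬x)) ∧ ((¬x) → ((¬done) → x))))


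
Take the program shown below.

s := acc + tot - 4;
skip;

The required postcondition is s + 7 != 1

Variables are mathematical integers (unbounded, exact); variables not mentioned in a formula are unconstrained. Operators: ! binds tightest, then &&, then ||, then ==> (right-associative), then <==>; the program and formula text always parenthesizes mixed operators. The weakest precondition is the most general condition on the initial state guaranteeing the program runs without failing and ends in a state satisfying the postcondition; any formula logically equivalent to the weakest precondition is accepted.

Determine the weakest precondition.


Working backward. After the program, the postcondition s + 7 != 1 must hold; in canonical form it is s != -6.
Before skip: s != -6
Before s := acc + tot - 4: acc + tot != -2
Answer: WP = acc + tot != -2


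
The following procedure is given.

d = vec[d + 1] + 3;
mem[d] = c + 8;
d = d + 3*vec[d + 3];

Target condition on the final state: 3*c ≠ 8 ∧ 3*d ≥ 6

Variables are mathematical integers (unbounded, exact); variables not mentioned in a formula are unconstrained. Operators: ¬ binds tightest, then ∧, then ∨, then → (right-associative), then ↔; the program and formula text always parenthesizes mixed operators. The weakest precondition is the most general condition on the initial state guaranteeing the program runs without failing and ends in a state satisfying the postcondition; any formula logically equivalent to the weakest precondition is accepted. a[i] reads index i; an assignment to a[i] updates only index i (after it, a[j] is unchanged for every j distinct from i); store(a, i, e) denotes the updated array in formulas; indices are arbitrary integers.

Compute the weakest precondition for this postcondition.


Working backward. After the program, 3*c ≠ 8 ∧ 3*d ≥ 6 must hold.
Before d := d + 3*vec[d + 3]: 3*c ≠ 8 ∧ 9*vec[d + 3] + 3*d ≥ 6
Before mem[d] := c + 8: 3*c ≠ 8 ∧ 9*vec[d + 3] + 3*d ≥ 6
Before d := vec[d + 1] + 3: 3*c ≠ 8 ∧ 9*vec[vec[d + 1] + 6] + 3*vec[d + 1] ≥ -3
Answer: WP = 3*c ≠ 8 ∧ 9*vec[vec[d + 1] + 6] + 3*vec[d + 1] ≥ -3


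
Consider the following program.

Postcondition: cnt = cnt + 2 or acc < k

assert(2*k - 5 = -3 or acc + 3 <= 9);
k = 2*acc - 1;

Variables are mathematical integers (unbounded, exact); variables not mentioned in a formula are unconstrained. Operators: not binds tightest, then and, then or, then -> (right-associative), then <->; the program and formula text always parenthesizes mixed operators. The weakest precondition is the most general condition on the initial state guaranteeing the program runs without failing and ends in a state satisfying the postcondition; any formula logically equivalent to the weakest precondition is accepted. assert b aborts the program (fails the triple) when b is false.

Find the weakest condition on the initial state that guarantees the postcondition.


Working backward. After the program, the postcondition cnt = cnt + 2 or acc < k must hold; in canonical form it is acc < k.
Before k := 2*acc - 1: acc > 1
Before assert 2*k - 5 = -3 or acc + 3 <= 9: (2*k = 2 or acc <= 6) and acc > 1
Answer: WP = (2*k = 2 or acc <= 6) and acc > 1


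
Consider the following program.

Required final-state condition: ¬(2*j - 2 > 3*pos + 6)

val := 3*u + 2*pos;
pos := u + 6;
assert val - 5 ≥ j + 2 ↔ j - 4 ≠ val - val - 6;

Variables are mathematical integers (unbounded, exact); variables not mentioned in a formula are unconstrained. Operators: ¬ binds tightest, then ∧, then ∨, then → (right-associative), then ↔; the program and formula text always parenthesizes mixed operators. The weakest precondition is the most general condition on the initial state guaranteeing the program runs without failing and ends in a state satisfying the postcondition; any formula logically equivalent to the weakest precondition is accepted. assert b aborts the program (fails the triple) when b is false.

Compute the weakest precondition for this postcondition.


Working backward. After the program, the postcondition ¬(2*j - 2 > 3*pos + 6) must hold; in canonical form it is ¬(2*j > 3*pos + 8).
Before assert val - 5 ≥ j + 2 ↔ j - 4 ≠ val - val - 6: (val ≥ j + 7 ↔ j ≠ -2) ∧ (¬(2*j > 3*pos + 8))
Before pos := u + 6: (val ≥ j + 7 ↔ j ≠ -2) ∧ (¬(2*j > 3*u + 26))
Before val := 3*u + 2*pos: (2*pos + 3*u ≥ j + 7 ↔ j ≠ -2) ∧ (¬(2*j > 3*u + 26))
Answer: WP = (2*pos + 3*u ≥ j + 7 ↔ j ≠ -2) ∧ (¬(2*j > 3*u + 26))


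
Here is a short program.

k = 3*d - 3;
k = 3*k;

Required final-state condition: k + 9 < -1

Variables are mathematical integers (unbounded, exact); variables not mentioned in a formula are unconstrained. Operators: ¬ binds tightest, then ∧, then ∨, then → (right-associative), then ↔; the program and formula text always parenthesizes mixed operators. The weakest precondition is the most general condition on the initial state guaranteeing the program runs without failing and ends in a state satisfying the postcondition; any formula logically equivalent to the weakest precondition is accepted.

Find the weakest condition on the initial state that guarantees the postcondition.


Working backward. After the program, the postcondition k + 9 < -1 must hold; in canonical form it is k < -10.
Before k := 3*k: 3*k < -10
Before k := 3*d - 3: 9*d < -1
Answer: WP = 9*d < -1


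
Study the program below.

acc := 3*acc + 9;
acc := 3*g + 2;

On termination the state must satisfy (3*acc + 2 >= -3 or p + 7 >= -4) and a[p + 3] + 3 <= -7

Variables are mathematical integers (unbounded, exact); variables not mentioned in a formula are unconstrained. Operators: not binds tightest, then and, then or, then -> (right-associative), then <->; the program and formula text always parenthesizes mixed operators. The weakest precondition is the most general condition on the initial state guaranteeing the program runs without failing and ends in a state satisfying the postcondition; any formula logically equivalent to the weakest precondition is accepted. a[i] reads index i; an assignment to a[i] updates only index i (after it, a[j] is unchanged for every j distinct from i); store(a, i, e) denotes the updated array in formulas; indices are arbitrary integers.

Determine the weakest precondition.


Working backward. After the program, the postcondition (3*acc + 2 >= -3 or p + 7 >= -4) and a[p + 3] + 3 <= -7 must hold; in canonical form it is (3*acc >= -5 or p >= -11) and a[p + 3] <= -10.
Before acc := 3*g + 2: (9*g >= -11 or p >= -11) and a[p + 3] <= -10
Before acc := 3*acc + 9: (9*g >= -11 or p >= -11) and a[p + 3] <= -10
Answer: WP = (9*g >= -11 or p >= -11) and a[p + 3] <= -10


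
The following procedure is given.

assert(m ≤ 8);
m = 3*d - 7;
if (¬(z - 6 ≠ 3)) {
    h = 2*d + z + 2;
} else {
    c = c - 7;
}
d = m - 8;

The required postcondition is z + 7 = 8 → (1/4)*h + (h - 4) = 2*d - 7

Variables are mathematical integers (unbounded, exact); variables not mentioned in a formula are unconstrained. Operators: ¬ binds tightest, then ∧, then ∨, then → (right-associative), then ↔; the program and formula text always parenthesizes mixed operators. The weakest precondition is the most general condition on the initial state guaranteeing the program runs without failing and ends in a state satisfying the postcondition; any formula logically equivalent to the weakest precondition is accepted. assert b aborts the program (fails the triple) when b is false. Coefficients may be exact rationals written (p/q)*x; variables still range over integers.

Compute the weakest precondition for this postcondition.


Working backward. After the program, the postcondition z + 7 = 8 → (1/4)*h + (h - 4) = 2*d - 7 must hold; in canonical form it is z = 1 → (5/4)*h = 2*d - 3.
Before d := m - 8: z = 1 → (5/4)*h = 2*m - 19
Then branch requires z = 1 → (5/2)*d + (5/4)*z = 2*m - 43/2; else branch requires z = 1 → (5/4)*h = 2*m - 19.
Before the if: ((¬(z ≠ 9)) → (z = 1 → (5/2)*d + (5/4)*z = 2*m - 43/2)) ∧ (z ≠ 9 → (z = 1 → (5/4)*h = 2*m - 19))
Before m := 3*d - 7: ((¬(z ≠ 9)) → (z = 1 → (5/4)*z = (7/2)*d - 71/2)) ∧ (z ≠ 9 → (z = 1 → (5/4)*h = 6*d - 33))
Before assert m ≤ 8: m ≤ 8 ∧ ((¬(z ≠ 9)) → (z = 1 → (5/4)*z = (7/2)*d - 71/2)) ∧ (z ≠ 9 → (z = 1 → (5/4)*h = 6*d - 33))
Answer: WP = m ≤ 8 ∧ ((¬(z ≠ 9)) → (z = 1 → (5/4)*z = (7/2)*d - 71/2)) ∧ (z ≠ 9 → (z = 1 → (5/4)*h = 6*d - 33))


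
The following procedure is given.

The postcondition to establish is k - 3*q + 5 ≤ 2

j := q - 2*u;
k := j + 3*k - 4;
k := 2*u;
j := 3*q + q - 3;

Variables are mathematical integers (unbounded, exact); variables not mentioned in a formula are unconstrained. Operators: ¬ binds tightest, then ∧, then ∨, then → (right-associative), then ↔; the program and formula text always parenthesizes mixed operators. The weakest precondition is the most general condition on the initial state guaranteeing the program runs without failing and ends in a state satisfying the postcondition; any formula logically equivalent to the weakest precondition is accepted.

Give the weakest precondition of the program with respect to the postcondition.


Working backward. After the program, the postcondition k - 3*q + 5 ≤ 2 must hold; in canonical form it is k ≤ 3*q - 3.
Before j := 3*q + q - 3: k ≤ 3*q - 3
Before k := 2*u: 2*u ≤ 3*q - 3
Before k := j + 3*k - 4: 2*u ≤ 3*q - 3
Before j := q - 2*u: 2*u ≤ 3*q - 3
Answer: WP = 2*u ≤ 3*q - 3


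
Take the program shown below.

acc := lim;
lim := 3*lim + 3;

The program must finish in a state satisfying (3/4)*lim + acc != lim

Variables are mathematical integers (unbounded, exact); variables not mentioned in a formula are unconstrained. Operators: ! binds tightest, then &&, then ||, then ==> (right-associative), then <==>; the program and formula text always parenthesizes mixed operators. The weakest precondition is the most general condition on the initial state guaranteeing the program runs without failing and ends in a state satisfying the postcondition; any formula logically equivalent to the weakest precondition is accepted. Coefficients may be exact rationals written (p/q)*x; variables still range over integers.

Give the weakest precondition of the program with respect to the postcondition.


Working backward. After the program, the postcondition (3/4)*lim + acc != lim must hold; in canonical form it is acc != (1/4)*lim.
Before lim := 3*lim + 3: acc != (3/4)*lim + 3/4
Before acc := lim: (1/4)*lim != 3/4
Answer: WP = (1/4)*lim != 3/4


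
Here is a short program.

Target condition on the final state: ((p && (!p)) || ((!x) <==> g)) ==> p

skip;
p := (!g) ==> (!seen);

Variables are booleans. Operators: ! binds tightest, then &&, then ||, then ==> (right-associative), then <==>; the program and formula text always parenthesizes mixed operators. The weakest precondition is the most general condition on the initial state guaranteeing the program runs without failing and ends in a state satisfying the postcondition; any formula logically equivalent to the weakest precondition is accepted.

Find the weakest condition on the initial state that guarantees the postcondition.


Working backward. After the program, the postcondition ((p && (!p)) || ((!x) <==> g)) ==> p must hold; in canonical form it is ((!x) <==> g) ==> p.
Before p := (!g) ==> (!seen): ((!x) <==> g) ==> ((!g) ==> (!seen))
Before skip: ((!x) <==> g) ==> ((!g) ==> (!seen))
Answer: WP = ((!x) <==> g) ==> ((!g) ==> (!seen))


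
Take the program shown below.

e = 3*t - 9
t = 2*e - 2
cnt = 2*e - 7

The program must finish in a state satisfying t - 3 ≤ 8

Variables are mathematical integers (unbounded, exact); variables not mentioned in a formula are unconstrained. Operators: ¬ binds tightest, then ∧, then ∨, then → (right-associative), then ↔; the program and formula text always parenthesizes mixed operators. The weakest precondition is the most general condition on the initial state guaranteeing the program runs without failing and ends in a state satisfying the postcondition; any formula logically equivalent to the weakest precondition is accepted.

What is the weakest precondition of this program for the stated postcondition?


Working backward. After the program, the postcondition t - 3 ≤ 8 must hold; in canonical form it is t ≤ 11.
Before cnt := 2*e - 7: t ≤ 11
Before t := 2*e - 2: 2*e ≤ 13
Before e := 3*t - 9: 6*t ≤ 31
Answer: WP = 6*t ≤ 31


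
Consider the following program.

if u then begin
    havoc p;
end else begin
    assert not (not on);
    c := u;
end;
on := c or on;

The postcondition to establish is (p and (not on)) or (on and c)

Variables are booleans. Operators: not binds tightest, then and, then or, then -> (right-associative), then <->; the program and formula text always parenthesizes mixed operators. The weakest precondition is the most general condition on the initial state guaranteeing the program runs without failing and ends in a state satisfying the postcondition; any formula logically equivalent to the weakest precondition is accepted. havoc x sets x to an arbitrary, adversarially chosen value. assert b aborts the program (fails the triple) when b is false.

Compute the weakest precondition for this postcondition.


Working backward. After the program, (p and (not on)) or (on and c) must hold.
Before on := c or on: (p and (not (c or on))) or ((c or on) and c)
Then branch requires ((not (c or on)) or ((c or on) and c)) and (c or on) and c; else branch requires on and ((p and (not (u or on))) or ((u or on) and u)).
Before the if: (u -> (((not (c or on)) or ((c or on) and c)) and (c or on) and c)) and ((not u) -> (on and ((p and (not (u or on))) or ((u or on) and u))))
Answer: WP = (u -> (((not (c or on)) or ((c or on) and c)) and (c or on) and c)) and ((not u) -> (on and ((p and (not (u or on))) or ((u or on) and u))))


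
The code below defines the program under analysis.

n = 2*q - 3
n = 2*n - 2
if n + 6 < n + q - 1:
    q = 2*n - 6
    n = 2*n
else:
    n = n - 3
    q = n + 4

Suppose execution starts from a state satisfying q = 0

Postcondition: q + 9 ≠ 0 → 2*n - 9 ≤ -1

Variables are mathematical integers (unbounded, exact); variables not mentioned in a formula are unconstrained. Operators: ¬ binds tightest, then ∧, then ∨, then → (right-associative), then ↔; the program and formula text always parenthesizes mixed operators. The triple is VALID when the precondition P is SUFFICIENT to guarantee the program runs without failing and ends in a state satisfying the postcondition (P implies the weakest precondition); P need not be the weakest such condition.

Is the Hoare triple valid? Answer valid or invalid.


Working backward. After the program, the postcondition q + 9 ≠ 0 → 2*n - 9 ≤ -1 must hold; in canonical form it is q ≠ -9 → 2*n ≤ 8.
Then branch requires 2*n ≠ -3 → 4*n ≤ 8; else branch requires n ≠ -10 → 2*n ≤ 14.
Before the if: (q > 7 → (2*n ≠ -3 → 4*n ≤ 8)) ∧ ((¬(q > 7)) → (n ≠ -10 → 2*n ≤ 14))
Before n := 2*n - 2: (q > 7 → (4*n ≠ 1 → 8*n ≤ 16)) ∧ ((¬(q > 7)) → (2*n ≠ -8 → 4*n ≤ 18))
Before n := 2*q - 3: (q > 7 → (8*q ≠ 13 → 16*q ≤ 40)) ∧ ((¬(q > 7)) → (4*q ≠ -2 → 8*q ≤ 30))
The weakest precondition is (q > 7 → (8*q ≠ 13 → 16*q ≤ 40)) ∧ ((¬(q > 7)) → (4*q ≠ -2 → 8*q ≤ 30)).
Check whether q = 0 implies it.
Every state satisfying the precondition satisfies the weakest precondition: the implication holds.
Answer: valid


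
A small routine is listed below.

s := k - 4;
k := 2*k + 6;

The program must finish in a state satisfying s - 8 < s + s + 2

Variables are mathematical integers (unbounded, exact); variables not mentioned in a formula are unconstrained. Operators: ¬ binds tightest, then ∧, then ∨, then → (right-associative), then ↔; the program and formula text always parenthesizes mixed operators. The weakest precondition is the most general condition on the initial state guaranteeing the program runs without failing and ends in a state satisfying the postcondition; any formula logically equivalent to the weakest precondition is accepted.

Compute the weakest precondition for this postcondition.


Working backward. After the program, the postcondition s - 8 < s + s + 2 must hold; in canonical form it is s > -10.
Before k := 2*k + 6: s > -10
Before s := k - 4: k > -6
Answer: WP = k > -6


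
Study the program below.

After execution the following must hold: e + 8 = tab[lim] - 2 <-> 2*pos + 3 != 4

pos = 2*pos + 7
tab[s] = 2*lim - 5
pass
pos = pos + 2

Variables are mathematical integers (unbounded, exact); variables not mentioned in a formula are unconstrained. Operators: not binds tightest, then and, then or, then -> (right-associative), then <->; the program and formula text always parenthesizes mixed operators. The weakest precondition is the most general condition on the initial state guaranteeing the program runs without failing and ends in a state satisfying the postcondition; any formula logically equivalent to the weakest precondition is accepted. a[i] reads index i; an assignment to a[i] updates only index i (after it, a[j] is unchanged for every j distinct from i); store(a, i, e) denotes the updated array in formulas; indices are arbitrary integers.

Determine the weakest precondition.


Working backward. After the program, the postcondition e + 8 = tab[lim] - 2 <-> 2*pos + 3 != 4 must hold; in canonical form it is e = tab[lim] - 10 <-> 2*pos != 1.
Before pos := pos + 2: e = tab[lim] - 10 <-> 2*pos != -3
Before skip: e = tab[lim] - 10 <-> 2*pos != -3
Before tab[s] := 2*lim - 5: e = store(tab, s, 2*lim - 5)[lim] - 10 <-> 2*pos != -3
Before pos := 2*pos + 7: e = store(tab, s, 2*lim - 5)[lim] - 10 <-> 4*pos != -17
Answer: WP = e = store(tab, s, 2*lim - 5)[lim] - 10 <-> 4*pos != -17
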